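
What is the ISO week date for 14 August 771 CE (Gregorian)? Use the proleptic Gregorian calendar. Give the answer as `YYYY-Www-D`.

The weekday is Saturday (ISO weekday 6).
That Saturday belongs to ISO week 32 of ISO year 771.

0771-W32-6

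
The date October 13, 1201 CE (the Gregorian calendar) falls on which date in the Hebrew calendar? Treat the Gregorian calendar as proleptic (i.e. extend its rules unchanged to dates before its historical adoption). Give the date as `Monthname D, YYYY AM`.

Cheshvan 6, 4962 AM

Julian Day Number of the source date = 2160002.
Converting JDN 2160002 to the Hebrew calendar gives 6 Cheshvan 4962 AM.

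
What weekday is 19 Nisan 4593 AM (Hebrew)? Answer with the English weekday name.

Saturday

This is JDN 2025413 (16 April 833 Gregorian).
JDN 2025413 mod 7 = 5, and JDN 0 was a Monday, so this is a Saturday.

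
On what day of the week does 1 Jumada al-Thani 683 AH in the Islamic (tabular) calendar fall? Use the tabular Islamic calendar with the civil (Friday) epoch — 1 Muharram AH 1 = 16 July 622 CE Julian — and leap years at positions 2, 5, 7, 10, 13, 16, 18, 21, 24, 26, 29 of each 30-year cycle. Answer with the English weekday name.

Tuesday

In the proleptic Gregorian calendar this is 22 August 1284 (JDN 2190266).
2190266 ≡ 1 (mod 7); counting from Monday = 0 gives Tuesday.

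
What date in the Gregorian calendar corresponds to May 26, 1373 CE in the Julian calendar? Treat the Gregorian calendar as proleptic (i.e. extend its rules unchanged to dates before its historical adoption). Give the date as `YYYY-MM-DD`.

1373-06-03

At this point the Julian calendar is 8 days behind the Gregorian.
26 May 1373 Julian + 8 days → 3 June 1373 Gregorian.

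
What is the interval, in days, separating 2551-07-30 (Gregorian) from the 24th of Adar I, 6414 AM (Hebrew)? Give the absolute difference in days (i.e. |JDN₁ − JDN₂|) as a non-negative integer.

First date → JDN 2653004; second date → JDN 2690478.
The interval is |2653004 − 2690478| = 37474 days.

37474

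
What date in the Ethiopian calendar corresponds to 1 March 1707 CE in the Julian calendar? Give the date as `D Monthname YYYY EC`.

Both dates share Julian Day Number 2344599; in the Ethiopian calendar that is 5 Megabit 1699 EC.

5 Megabit 1699 EC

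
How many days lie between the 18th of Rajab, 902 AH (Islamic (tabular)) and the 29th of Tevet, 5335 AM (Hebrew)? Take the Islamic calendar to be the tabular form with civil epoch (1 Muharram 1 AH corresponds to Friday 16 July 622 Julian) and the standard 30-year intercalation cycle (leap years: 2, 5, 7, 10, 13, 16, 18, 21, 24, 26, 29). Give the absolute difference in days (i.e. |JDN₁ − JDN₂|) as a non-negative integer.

First date → JDN 2267918; second date → JDN 2296337.
The interval is |2267918 − 2296337| = 28419 days.

28419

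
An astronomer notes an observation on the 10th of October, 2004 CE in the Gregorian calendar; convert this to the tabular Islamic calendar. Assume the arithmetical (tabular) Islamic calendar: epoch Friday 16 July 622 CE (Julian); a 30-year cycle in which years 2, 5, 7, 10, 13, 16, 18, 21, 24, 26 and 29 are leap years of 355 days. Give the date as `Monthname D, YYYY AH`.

Julian Day Number of the source date = 2453289.
Converting JDN 2453289 to the tabular Islamic calendar gives 25 Sha'ban 1425 AH.

Sha'ban 25, 1425 AH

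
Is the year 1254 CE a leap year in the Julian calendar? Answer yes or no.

no

1254 mod 4 = 2, so it is a common year in the Julian calendar.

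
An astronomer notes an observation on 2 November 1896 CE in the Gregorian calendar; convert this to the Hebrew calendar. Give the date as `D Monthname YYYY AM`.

26 Cheshvan 5657 AM

Both dates share Julian Day Number 2413866; in the Hebrew calendar that is 26 Cheshvan 5657 AM.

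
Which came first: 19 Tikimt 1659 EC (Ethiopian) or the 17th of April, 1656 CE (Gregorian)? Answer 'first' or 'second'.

Converting both to JDN: 2329853 vs 2326009; the smaller is the second.

second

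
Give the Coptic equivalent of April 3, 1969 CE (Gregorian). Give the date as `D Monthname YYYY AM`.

25 Paremhat 1685 AM

Both dates share Julian Day Number 2440315; in the Coptic calendar that is 25 Paremhat 1685 AM.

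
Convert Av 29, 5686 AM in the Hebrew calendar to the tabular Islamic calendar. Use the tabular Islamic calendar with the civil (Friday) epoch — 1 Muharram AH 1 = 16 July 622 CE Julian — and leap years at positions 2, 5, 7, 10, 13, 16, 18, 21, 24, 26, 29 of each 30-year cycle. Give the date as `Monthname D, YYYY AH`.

Muharram 29, 1345 AH

The source date corresponds to 9 August 1926 in the Gregorian calendar (JDN 2424737).
That day falls on 29 Muharram 1345 AH in the tabular Islamic calendar.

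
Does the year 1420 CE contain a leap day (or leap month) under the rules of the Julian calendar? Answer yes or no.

1420 mod 4 = 0, so it is a leap year in the Julian calendar.

yes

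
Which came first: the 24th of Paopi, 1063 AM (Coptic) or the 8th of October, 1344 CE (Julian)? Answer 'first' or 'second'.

second

The two dates have Julian Day Numbers 2212978 and 2212235 respectively.
Since 2212235 < 2212978, the second date comes first.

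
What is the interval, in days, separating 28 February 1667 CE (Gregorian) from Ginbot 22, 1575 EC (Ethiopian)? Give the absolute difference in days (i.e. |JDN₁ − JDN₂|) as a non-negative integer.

30593

JDN of the first date = 2329978.
JDN of the second date = 2299385.
|2299385 − 2329978| = 30593.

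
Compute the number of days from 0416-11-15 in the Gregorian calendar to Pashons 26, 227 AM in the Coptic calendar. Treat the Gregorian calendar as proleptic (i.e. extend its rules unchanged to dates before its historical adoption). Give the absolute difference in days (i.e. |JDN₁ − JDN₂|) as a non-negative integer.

34521

JDN of the first date = 1873320.
JDN of the second date = 1907841.
|1907841 − 1873320| = 34521.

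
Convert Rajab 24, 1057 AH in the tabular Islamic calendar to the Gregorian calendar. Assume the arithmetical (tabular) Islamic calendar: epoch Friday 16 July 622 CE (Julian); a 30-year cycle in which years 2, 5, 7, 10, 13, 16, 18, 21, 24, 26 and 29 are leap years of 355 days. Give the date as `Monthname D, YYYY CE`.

August 25, 1647 CE

Both dates share Julian Day Number 2322851; in the Gregorian calendar that is 25 August 1647 CE.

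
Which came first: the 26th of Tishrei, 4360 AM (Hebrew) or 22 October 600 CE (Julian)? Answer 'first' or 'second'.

first

The two dates have Julian Day Numbers 1940136 and 1940503 respectively.
Since 1940136 < 1940503, the first date comes first.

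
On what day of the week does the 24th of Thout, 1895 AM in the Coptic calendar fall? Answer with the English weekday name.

This is JDN 2516836 (5 October 2178 Gregorian).
JDN 2516836 mod 7 = 0, and JDN 0 was a Monday, so this is a Monday.

Monday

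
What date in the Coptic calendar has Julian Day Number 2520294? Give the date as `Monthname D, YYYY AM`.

Paremhat 14, 1904 AM

JDN 2520294 is 24 March 2188 in the Gregorian calendar.
In the Coptic calendar that day is Paremhat 14, 1904 AM.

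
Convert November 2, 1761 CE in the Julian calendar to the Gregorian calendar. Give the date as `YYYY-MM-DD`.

1761-11-13

At this point the Julian calendar is 11 days behind the Gregorian.
2 November 1761 Julian + 11 days → 13 November 1761 Gregorian.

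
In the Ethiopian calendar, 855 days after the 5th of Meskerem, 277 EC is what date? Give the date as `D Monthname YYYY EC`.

10 Tir 279 EC

JDN of the 5th of Meskerem, 277 EC = 1825034.
1825034 + 855 = 1825889.
JDN 1825889 in the Ethiopian calendar is 10 Tir 279 EC.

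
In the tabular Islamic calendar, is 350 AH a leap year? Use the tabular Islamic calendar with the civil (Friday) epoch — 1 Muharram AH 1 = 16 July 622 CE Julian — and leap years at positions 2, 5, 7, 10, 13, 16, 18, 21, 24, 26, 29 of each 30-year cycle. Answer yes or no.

Year 350 AH is year 20 of its 30-year cycle; leap positions are 2, 5, 7, 10, 13, 16, 18, 21, 24, 26, 29, so it is a common year (354 days).

no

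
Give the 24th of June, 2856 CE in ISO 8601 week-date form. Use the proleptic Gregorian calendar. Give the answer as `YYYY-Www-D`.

The weekday is Saturday (ISO weekday 6).
That Saturday belongs to ISO week 25 of ISO year 2856.

2856-W25-6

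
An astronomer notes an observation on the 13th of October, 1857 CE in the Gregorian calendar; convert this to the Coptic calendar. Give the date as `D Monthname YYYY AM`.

Both dates share Julian Day Number 2399601; in the Coptic calendar that is 4 Paopi 1574 AM.

4 Paopi 1574 AM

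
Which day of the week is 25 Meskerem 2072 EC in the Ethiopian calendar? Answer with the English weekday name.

In the Gregorian calendar this is 6 October 2079 (JDN 2480678).
Since JDN mod 7 = 4 (0 = Monday), the day is Friday.

Friday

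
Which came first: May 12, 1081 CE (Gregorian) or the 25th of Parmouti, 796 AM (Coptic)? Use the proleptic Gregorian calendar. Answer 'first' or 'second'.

second

Converting both to JDN: 2116019 vs 2115638; the smaller is the second.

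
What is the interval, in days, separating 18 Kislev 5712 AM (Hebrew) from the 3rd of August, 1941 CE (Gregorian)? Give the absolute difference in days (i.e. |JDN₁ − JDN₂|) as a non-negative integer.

JDN of the first date = 2433998.
JDN of the second date = 2430210.
|2430210 − 2433998| = 3788.

3788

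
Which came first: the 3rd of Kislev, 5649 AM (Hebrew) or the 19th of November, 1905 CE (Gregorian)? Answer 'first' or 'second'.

First date → JDN 2410949; second date → JDN 2417169.
JDN 2410949 < JDN 2417169, so the first date is earlier.

first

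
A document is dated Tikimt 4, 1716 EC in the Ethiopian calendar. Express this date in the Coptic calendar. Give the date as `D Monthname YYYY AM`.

The source date corresponds to 13 October 1723 in the Gregorian calendar (JDN 2350658).
That day falls on 4 Paopi 1440 AM in the Coptic calendar.

4 Paopi 1440 AM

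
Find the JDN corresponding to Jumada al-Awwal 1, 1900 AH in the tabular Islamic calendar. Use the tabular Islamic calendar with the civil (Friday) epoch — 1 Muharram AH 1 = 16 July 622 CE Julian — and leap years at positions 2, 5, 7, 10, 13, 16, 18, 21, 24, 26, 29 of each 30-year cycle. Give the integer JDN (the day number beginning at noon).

2621500

Equivalently 27 April 2465 (Gregorian).
JDN 2400001 is 17 November 1858 CE (Gregorian), MJD 0; the target day is +221499 days from there, so JDN = 2621500.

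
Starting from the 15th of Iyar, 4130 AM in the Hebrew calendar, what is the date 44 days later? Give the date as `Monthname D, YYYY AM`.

Sivan 30, 4130 AM

JDN of the 15th of Iyar, 4130 AM = 1856317.
1856317 + 44 = 1856361.
JDN 1856361 in the Hebrew calendar is Sivan 30, 4130 AM.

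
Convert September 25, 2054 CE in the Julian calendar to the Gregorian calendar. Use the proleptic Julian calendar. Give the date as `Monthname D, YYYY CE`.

The Julian–Gregorian offset here is 13 days (Julian trailing).
25 September 2054 Julian + 13 days → 8 October 2054 Gregorian.

October 8, 2054 CE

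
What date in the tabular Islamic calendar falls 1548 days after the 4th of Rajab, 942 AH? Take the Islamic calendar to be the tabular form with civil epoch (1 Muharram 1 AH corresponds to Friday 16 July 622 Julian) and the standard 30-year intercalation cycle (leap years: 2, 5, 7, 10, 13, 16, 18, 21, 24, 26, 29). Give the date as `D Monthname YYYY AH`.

The starting date is JDN 2282079; 2282079 + 1548 = 2283627.
JDN 2283627 corresponds to 17 Dhu al-Qa'dah 946 AH.

17 Dhu al-Qa'dah 946 AH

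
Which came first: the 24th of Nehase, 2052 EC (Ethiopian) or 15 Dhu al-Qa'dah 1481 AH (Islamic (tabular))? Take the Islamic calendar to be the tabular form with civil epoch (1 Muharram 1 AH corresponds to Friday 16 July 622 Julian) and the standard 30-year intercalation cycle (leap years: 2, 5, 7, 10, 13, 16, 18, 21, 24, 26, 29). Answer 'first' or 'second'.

Converting both to JDN: 2473702 vs 2473212; the smaller is the second.

second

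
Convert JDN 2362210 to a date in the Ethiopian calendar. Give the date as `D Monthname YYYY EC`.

The Gregorian equivalent of JDN 2362210 is 30 May 1755.
In the Ethiopian calendar that day is 24 Ginbot 1747 EC.

24 Ginbot 1747 EC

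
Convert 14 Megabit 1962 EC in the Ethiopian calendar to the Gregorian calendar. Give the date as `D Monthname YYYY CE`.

23 March 1970 CE

Both dates share Julian Day Number 2440669; in the Gregorian calendar that is 23 March 1970 CE.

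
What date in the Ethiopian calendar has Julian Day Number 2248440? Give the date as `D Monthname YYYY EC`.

JDN 2248440 is 2 December 1443 in the proleptic Gregorian calendar.
In the Ethiopian calendar that day is 26 Hidar 1436 EC.

26 Hidar 1436 EC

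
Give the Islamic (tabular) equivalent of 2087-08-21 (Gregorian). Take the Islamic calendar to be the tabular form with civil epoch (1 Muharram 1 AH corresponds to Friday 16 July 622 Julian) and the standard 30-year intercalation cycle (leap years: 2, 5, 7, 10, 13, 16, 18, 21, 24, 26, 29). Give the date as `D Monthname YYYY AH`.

21 Muharram 1511 AH

Both dates share Julian Day Number 2483554; in the tabular Islamic calendar that is 21 Muharram 1511 AH.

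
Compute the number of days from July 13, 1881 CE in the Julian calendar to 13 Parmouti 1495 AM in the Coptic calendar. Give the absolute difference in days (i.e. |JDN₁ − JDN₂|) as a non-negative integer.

JDN of the first date = 2408287.
JDN of the second date = 2370935.
|2370935 − 2408287| = 37352.

37352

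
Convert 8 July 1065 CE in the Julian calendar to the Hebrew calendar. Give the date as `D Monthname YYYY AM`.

Both dates share Julian Day Number 2110238; in the Hebrew calendar that is 3 Av 4825 AM.

3 Av 4825 AM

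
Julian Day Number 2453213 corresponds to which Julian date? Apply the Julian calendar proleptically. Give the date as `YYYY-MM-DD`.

JDN 2453213 is 26 July 2004 in the Gregorian calendar.
In the Julian calendar that day is 2004-07-13.

2004-07-13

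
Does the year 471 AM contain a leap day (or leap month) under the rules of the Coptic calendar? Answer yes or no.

471 mod 4 = 3; in the Coptic calendar a year is leap when year mod 4 = 3, so it is a leap year.

yes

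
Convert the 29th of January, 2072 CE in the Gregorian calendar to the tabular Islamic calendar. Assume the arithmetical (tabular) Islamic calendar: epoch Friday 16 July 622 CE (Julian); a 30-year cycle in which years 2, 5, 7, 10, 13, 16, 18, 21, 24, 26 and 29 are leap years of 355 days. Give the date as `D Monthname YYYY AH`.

8 Muharram 1495 AH

Julian Day Number of the source date = 2477871.
Converting JDN 2477871 to the tabular Islamic calendar gives 8 Muharram 1495 AH.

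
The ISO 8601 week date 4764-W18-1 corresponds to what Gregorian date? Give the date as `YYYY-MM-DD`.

4764-04-27

ISO week 1 of 4764 is the week containing the first Thursday of 4764.
Week 18, day 1 (Monday) lands on 4764-04-27.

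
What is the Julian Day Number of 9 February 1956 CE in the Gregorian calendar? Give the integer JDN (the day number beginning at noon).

JDN 2299161 is 15 October 1582 CE (Gregorian); the target day is +136352 days from there, so JDN = 2435513.

2435513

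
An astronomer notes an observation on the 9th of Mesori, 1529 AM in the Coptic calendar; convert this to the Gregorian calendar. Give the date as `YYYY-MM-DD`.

Both dates share Julian Day Number 2383470; in the Gregorian calendar that is 14 August 1813 CE.

1813-08-14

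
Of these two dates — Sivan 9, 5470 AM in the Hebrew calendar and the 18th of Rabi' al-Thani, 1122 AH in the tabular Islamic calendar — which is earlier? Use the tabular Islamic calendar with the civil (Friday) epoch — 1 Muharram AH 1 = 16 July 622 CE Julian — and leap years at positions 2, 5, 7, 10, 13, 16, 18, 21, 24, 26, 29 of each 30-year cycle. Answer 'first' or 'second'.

First date → JDN 2345782; second date → JDN 2345791.
JDN 2345782 < JDN 2345791, so the first date is earlier.

first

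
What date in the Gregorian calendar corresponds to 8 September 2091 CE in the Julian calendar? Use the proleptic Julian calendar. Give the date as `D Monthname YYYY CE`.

For dates in this range the Gregorian date is 13 days ahead of the Julian.
8 September 2091 Julian + 13 days → 21 September 2091 Gregorian.

21 September 2091 CE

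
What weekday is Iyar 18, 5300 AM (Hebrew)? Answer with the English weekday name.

In the proleptic Gregorian calendar this is 5 May 1540 (JDN 2283658).
Since JDN mod 7 = 6 (0 = Monday), the day is Sunday.

Sunday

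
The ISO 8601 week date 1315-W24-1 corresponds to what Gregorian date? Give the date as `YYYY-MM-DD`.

ISO week 1 of 1315 is the week containing the first Thursday of 1315.
Week 24, day 1 (Monday) lands on 1315-06-10.

1315-06-10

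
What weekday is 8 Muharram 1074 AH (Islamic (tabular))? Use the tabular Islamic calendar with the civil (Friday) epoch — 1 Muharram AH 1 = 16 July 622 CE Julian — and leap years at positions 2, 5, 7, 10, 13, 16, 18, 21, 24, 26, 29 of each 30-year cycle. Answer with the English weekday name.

In the Gregorian calendar this is 12 August 1663 (JDN 2328682).
2328682 ≡ 6 (mod 7); counting from Monday = 0 gives Sunday.

Sunday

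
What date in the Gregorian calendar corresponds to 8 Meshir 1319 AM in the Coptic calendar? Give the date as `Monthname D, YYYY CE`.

February 12, 1603 CE

Julian Day Number of the source date = 2306586.
Converting JDN 2306586 to the Gregorian calendar gives 12 February 1603 CE.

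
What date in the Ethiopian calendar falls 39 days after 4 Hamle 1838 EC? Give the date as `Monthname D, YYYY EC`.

Counting 39 days forward from JDN 2395488 reaches JDN 2395527, which is Nehase 13, 1838 EC.

Nehase 13, 1838 EC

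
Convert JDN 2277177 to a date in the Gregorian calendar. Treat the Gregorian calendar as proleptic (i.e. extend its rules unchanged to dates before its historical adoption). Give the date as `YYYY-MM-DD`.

1522-08-07

JDN 2451545 is 1 Jan 2000; 2277177 is −174368 days from there.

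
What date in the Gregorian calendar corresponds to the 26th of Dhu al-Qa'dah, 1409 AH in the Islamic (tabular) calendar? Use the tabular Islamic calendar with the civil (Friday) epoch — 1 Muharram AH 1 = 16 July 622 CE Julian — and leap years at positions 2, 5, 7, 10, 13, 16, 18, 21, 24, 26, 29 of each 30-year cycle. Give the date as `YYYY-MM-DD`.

1989-06-30

Both dates share Julian Day Number 2447708; in the Gregorian calendar that is 30 June 1989 CE.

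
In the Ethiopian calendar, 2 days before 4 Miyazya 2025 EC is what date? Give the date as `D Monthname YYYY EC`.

JDN of 4 Miyazya 2025 EC = 2463700.
2463700 − 2 = 2463698.
JDN 2463698 in the Ethiopian calendar is 2 Miyazya 2025 EC.

2 Miyazya 2025 EC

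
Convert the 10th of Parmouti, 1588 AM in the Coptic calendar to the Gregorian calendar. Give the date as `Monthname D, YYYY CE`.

Both dates share Julian Day Number 2404901; in the Gregorian calendar that is 17 April 1872 CE.

April 17, 1872 CE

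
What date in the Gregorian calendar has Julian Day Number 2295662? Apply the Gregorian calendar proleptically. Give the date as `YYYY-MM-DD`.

1573-03-17

Counting from JDN 2299161 = 15 Oct 1582 gives an offset of -3499 days.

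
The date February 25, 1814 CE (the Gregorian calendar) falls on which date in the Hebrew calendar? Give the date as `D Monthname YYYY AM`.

5 Adar 5574 AM

Julian Day Number of the source date = 2383665.
Converting JDN 2383665 to the Hebrew calendar gives 5 Adar 5574 AM.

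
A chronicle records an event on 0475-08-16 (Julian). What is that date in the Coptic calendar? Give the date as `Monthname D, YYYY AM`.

The source date corresponds to 17 August 475 in the proleptic Gregorian calendar (JDN 1894779).
That day falls on 23 Mesori 191 AM in the Coptic calendar.

Mesori 23, 191 AM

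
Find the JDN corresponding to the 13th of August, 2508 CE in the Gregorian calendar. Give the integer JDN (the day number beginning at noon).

JDN 2400001 is 17 November 1858 CE (Gregorian), MJD 0; the target day is +237312 days from there, so JDN = 2637313.

2637313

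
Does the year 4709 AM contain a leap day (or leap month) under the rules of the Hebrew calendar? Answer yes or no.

Hebrew year 4709 is year 16 of its 19-year Metonic cycle; leap years are at positions 3, 6, 8, 11, 14, 17, 19, so it is a common year (12 months).

no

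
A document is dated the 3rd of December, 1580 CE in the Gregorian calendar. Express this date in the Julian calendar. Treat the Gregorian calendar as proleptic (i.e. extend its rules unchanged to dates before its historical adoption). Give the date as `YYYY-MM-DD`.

At this point the Julian calendar is 10 days behind the Gregorian.
3 December 1580 Gregorian − 10 days → 23 November 1580 Julian.

1580-11-23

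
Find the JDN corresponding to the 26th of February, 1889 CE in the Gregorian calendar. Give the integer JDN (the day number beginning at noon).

2411060

JDN 2451545 is 1 January 2000 CE (Gregorian); the target day is −40485 days from there, so JDN = 2411060.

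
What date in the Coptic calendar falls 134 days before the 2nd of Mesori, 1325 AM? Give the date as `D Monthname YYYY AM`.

JDN of the 2nd of Mesori, 1325 AM = 2308952.
2308952 − 134 = 2308818.
JDN 2308818 in the Coptic calendar is 18 Paremhat 1325 AM.

18 Paremhat 1325 AM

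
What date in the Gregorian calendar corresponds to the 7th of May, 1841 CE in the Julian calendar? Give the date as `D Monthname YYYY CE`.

For dates in this range the Gregorian date is 12 days ahead of the Julian.
7 May 1841 Julian + 12 days → 19 May 1841 Gregorian.

19 May 1841 CE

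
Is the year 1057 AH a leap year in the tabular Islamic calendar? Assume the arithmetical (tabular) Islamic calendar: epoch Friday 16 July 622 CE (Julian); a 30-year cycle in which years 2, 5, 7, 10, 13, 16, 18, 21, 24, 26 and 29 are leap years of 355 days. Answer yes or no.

yes

Year 1057 AH is year 7 of its 30-year cycle; leap positions are 2, 5, 7, 10, 13, 16, 18, 21, 24, 26, 29, so it is a leap year (355 days).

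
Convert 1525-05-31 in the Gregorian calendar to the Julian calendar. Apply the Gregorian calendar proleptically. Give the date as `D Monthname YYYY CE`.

21 May 1525 CE

For dates in this range the Gregorian date is 10 days ahead of the Julian.
31 May 1525 Gregorian − 10 days → 21 May 1525 Julian.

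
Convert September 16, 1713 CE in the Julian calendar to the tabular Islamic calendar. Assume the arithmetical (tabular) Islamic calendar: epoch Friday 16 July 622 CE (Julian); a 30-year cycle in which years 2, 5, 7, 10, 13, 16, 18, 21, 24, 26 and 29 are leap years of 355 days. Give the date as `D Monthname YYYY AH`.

7 Ramadan 1125 AH

The source date corresponds to 27 September 1713 in the Gregorian calendar (JDN 2346990).
That day falls on 7 Ramadan 1125 AH in the tabular Islamic calendar.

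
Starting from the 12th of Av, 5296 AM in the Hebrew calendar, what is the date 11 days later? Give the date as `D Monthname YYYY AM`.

The starting date is JDN 2282293; 2282293 + 11 = 2282304.
JDN 2282304 corresponds to 23 Av 5296 AM.

23 Av 5296 AM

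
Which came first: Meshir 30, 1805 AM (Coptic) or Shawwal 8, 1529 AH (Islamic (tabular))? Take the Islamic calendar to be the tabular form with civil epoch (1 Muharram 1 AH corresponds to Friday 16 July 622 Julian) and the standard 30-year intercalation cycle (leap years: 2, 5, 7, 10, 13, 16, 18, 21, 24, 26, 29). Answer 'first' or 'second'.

Converting both to JDN: 2484120 vs 2490185; the smaller is the first.

first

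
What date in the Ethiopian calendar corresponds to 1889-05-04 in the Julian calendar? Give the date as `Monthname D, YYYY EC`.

Ginbot 9, 1881 EC

The source date corresponds to 16 May 1889 in the Gregorian calendar (JDN 2411139).
That day falls on 9 Ginbot 1881 EC in the Ethiopian calendar.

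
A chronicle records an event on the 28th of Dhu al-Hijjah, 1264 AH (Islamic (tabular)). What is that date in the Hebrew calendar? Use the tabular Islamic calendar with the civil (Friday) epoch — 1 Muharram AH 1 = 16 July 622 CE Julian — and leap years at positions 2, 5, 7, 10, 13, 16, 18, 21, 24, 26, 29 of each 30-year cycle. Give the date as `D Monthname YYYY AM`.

29 Cheshvan 5609 AM

Both dates share Julian Day Number 2396357; in the Hebrew calendar that is 29 Cheshvan 5609 AM.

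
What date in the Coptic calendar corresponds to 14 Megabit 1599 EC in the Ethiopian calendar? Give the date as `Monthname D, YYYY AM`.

Paremhat 14, 1323 AM

Julian Day Number of the source date = 2308083.
Converting JDN 2308083 to the Coptic calendar gives 14 Paremhat 1323 AM.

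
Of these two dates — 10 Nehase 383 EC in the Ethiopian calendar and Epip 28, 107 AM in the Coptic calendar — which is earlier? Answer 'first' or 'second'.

second

Converting both to JDN: 1864085 vs 1864073; the smaller is the second.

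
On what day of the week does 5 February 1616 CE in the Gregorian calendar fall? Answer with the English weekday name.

Friday

JDN 2311327 mod 7 = 4, and JDN 0 was a Monday, so this is a Friday.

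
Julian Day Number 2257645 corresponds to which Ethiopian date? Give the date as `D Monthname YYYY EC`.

The proleptic Gregorian equivalent of JDN 2257645 is 13 February 1469.
In the Ethiopian calendar that day is 10 Yekatit 1461 EC.

10 Yekatit 1461 EC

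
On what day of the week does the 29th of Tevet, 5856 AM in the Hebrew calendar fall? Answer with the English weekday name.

Tuesday

This is JDN 2486632 (24 January 2096 Gregorian).
JDN 2486632 mod 7 = 1, and JDN 0 was a Monday, so this is a Tuesday.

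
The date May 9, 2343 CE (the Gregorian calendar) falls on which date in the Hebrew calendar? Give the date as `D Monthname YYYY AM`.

14 Iyar 6103 AM

Both dates share Julian Day Number 2576951; in the Hebrew calendar that is 14 Iyar 6103 AM.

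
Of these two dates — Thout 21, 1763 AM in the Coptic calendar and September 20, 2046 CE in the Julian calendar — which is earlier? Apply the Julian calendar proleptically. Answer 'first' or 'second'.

first

The two dates have Julian Day Numbers 2468620 and 2468622 respectively.
Since 2468620 < 2468622, the first date comes first.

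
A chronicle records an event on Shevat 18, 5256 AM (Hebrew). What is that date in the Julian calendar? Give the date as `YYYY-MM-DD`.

1496-02-02

Both dates share Julian Day Number 2267504; in the Julian calendar that is 2 February 1496 CE.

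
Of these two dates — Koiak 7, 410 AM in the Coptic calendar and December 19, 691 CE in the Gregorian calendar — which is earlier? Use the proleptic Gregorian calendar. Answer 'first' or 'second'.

second

The two dates have Julian Day Numbers 1974513 and 1973795 respectively.
Since 1973795 < 1974513, the second date comes first.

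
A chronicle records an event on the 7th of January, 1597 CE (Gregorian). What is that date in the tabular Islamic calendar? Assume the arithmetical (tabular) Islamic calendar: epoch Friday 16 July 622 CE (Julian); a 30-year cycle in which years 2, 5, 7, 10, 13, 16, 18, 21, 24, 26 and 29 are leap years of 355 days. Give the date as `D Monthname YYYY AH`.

18 Jumada al-Awwal 1005 AH

Julian Day Number of the source date = 2304359.
Converting JDN 2304359 to the tabular Islamic calendar gives 18 Jumada al-Awwal 1005 AH.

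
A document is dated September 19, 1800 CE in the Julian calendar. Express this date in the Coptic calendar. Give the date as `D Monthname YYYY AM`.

Both dates share Julian Day Number 2378770; in the Coptic calendar that is 22 Thout 1517 AM.

22 Thout 1517 AM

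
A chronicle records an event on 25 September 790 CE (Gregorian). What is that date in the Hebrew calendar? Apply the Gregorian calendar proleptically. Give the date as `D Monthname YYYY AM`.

8 Tishrei 4551 AM

Both dates share Julian Day Number 2009869; in the Hebrew calendar that is 8 Tishrei 4551 AM.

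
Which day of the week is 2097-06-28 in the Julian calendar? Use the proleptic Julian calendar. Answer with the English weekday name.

Thursday

Equivalently 11 July 2097 Gregorian, JDN 2487166.
Since JDN mod 7 = 3 (0 = Monday), the day is Thursday.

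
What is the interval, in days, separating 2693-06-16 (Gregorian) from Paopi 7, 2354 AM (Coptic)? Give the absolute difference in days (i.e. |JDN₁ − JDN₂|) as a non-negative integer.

JDN of the first date = 2704825.
JDN of the second date = 2684499.
|2684499 − 2704825| = 20326.

20326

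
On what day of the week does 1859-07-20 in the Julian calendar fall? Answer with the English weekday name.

In the Gregorian calendar this is 1 August 1859 (JDN 2400258).
Since JDN mod 7 = 0 (0 = Monday), the day is Monday.

Monday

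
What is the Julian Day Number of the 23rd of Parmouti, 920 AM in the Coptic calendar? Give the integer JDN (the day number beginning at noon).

2160927

In the proleptic Gregorian calendar the same day is 25 April 1204.
JDN 2299161 is 15 October 1582 CE (Gregorian); the target day is −138234 days from there, so JDN = 2160927.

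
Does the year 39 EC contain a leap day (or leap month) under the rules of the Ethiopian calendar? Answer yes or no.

yes

39 mod 4 = 3; in the Ethiopian calendar a year is leap when year mod 4 = 3, so it is a leap year.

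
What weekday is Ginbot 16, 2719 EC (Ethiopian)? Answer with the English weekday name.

Monday

This is JDN 2717225 (30 May 2727 Gregorian).
Since JDN mod 7 = 0 (0 = Monday), the day is Monday.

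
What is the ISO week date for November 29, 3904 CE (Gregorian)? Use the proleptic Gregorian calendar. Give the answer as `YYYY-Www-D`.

The weekday is Tuesday (ISO weekday 2).
That Tuesday belongs to ISO week 48 of ISO year 3904.

3904-W48-2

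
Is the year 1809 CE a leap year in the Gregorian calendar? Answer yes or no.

no

1809 is not divisible by 4, so it is a common year.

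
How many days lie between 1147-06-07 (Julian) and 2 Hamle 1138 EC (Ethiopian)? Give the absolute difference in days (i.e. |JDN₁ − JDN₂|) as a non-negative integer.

JDN of the first date = 2140157.
JDN of the second date = 2139811.
|2139811 − 2140157| = 346.

346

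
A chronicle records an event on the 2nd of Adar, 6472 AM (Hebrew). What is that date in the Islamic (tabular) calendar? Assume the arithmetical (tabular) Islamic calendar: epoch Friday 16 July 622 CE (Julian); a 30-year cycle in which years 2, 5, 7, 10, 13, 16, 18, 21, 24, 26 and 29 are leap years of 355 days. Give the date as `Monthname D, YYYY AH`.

Shawwal 2, 2154 AH

Julian Day Number of the source date = 2711658.
Converting JDN 2711658 to the tabular Islamic calendar gives 2 Shawwal 2154 AH.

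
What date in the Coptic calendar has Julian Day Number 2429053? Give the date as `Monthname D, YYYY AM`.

JDN 2429053 is 3 June 1938 in the Gregorian calendar.
In the Coptic calendar that day is Pashons 26, 1654 AM.

Pashons 26, 1654 AM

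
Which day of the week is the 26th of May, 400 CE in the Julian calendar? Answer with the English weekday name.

This is JDN 1867304 (27 May 400 Gregorian).
JDN 1867304 mod 7 = 5, and JDN 0 was a Monday, so this is a Saturday.

Saturday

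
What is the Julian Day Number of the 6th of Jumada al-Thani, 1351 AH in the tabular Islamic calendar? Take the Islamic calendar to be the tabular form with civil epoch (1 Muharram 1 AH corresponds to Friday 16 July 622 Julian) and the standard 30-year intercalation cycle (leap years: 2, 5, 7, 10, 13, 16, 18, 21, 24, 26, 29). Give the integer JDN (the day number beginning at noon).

2426988

In the Gregorian calendar the same day is 7 October 1932.
JDN 2400001 is 17 November 1858 CE (Gregorian), MJD 0; the target day is +26987 days from there, so JDN = 2426988.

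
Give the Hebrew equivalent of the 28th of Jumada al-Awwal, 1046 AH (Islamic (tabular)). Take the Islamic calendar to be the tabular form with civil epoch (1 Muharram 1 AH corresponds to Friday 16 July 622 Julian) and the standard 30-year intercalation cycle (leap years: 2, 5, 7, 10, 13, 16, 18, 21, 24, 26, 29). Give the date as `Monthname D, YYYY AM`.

Tishrei 29, 5397 AM

Julian Day Number of the source date = 2318898.
Converting JDN 2318898 to the Hebrew calendar gives 29 Tishrei 5397 AM.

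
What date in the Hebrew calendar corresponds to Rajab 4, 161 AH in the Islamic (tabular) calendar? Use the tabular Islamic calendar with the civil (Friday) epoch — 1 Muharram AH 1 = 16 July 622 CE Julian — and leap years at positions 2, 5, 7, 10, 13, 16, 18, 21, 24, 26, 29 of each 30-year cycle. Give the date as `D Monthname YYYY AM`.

4 Iyar 4538 AM

Julian Day Number of the source date = 2005319.
Converting JDN 2005319 to the Hebrew calendar gives 4 Iyar 4538 AM.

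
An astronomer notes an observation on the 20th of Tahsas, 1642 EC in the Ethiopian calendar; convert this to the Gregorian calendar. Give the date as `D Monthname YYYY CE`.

Both dates share Julian Day Number 2323705; in the Gregorian calendar that is 26 December 1649 CE.

26 December 1649 CE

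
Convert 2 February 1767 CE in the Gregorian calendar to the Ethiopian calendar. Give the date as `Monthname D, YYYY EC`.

Tir 27, 1759 EC

Julian Day Number of the source date = 2366476.
Converting JDN 2366476 to the Ethiopian calendar gives 27 Tir 1759 EC.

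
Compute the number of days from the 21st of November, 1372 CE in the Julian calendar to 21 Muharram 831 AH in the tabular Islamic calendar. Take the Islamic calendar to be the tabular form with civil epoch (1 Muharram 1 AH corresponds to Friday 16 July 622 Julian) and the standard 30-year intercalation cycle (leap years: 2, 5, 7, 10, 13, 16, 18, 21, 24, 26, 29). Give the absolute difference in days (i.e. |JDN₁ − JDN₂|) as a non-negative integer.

20078

First date → JDN 2222506; second date → JDN 2242584.
The interval is |2222506 − 2242584| = 20078 days.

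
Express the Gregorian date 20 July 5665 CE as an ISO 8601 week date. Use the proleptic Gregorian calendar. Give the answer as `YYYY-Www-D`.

The weekday is Monday (ISO weekday 1).
That Monday belongs to ISO week 30 of ISO year 5665.

5665-W30-1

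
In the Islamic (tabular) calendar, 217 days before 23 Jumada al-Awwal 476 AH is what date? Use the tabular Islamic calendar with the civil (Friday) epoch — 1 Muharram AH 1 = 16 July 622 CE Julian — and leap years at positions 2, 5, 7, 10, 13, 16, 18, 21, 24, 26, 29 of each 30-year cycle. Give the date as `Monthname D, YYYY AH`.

Shawwal 12, 475 AH

JDN of 23 Jumada al-Awwal 476 AH = 2116904.
2116904 − 217 = 2116687.
JDN 2116687 in the tabular Islamic calendar is Shawwal 12, 475 AH.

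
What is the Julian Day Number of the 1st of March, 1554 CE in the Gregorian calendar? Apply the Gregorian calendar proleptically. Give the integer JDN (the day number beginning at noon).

JDN 2299161 is 15 October 1582 CE (Gregorian); the target day is −10455 days from there, so JDN = 2288706.

2288706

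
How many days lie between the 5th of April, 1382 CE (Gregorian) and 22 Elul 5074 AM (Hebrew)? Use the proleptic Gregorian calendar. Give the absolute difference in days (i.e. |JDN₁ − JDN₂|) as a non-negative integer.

JDN of the first date = 2225920.
JDN of the second date = 2201243.
|2201243 − 2225920| = 24677.

24677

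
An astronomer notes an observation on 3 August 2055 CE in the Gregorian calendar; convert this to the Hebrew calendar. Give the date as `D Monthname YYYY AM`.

9 Av 5815 AM

Both dates share Julian Day Number 2471848; in the Hebrew calendar that is 9 Av 5815 AM.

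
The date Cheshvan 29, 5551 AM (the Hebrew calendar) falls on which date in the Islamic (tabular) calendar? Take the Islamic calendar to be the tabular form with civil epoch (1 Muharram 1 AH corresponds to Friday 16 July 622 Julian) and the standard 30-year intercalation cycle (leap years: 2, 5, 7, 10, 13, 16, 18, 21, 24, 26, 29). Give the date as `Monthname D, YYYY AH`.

Safar 28, 1205 AH

Both dates share Julian Day Number 2375154; in the tabular Islamic calendar that is 28 Safar 1205 AH.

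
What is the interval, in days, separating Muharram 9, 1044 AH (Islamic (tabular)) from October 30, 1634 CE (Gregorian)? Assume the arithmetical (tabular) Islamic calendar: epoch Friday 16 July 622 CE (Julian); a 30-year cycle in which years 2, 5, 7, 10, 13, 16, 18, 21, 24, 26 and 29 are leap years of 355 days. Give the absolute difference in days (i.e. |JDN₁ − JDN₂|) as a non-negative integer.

117

JDN of the first date = 2318052.
JDN of the second date = 2318169.
|2318169 − 2318052| = 117.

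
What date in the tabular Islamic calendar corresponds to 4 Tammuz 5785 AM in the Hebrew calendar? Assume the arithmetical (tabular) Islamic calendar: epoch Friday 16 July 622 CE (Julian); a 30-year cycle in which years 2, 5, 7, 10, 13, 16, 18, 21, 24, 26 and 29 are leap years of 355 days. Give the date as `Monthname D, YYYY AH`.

Muharram 4, 1447 AH

Both dates share Julian Day Number 2460857; in the tabular Islamic calendar that is 4 Muharram 1447 AH.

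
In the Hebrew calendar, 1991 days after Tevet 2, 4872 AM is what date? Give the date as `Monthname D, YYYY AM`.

The starting date is JDN 2127188; 2127188 + 1991 = 2129179.
JDN 2129179 corresponds to Sivan 14, 4877 AM.

Sivan 14, 4877 AM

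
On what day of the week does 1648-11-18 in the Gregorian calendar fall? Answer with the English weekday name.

JDN 2323302 mod 7 = 2, and JDN 0 was a Monday, so this is a Wednesday.

Wednesday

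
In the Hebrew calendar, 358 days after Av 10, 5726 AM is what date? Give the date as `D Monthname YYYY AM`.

The starting date is JDN 2439334; 2439334 + 358 = 2439692.
JDN 2439692 corresponds to 12 Tammuz 5727 AM.

12 Tammuz 5727 AM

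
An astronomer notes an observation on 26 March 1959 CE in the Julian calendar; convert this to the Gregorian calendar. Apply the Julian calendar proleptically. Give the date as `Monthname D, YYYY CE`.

April 8, 1959 CE

The Julian–Gregorian offset here is 13 days (Julian trailing).
26 March 1959 Julian + 13 days → 8 April 1959 Gregorian.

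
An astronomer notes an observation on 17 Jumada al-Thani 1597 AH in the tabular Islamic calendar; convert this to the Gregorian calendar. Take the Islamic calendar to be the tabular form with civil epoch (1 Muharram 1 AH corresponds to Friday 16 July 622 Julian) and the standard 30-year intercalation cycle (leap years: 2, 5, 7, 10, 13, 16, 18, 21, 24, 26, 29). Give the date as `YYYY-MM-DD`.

Julian Day Number of the source date = 2514173.
Converting JDN 2514173 to the Gregorian calendar gives 21 June 2171 CE.

2171-06-21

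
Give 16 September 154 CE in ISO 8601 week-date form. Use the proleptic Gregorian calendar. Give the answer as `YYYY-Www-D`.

The weekday is Monday (ISO weekday 1).
That Monday belongs to ISO week 38 of ISO year 154.

0154-W38-1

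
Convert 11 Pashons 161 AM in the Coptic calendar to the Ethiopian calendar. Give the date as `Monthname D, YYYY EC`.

Ginbot 11, 437 EC

The source date corresponds to 7 May 445 in the proleptic Gregorian calendar (JDN 1883720).
That day falls on 11 Ginbot 437 EC in the Ethiopian calendar.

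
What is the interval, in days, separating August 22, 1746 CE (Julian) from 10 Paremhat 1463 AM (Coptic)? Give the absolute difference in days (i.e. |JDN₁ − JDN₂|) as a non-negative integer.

196

First date → JDN 2359018; second date → JDN 2359214.
The interval is |2359018 − 2359214| = 196 days.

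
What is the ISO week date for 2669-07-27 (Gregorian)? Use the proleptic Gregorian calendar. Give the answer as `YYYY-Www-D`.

2669-W30-2

The weekday is Tuesday (ISO weekday 2).
That Tuesday belongs to ISO week 30 of ISO year 2669.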